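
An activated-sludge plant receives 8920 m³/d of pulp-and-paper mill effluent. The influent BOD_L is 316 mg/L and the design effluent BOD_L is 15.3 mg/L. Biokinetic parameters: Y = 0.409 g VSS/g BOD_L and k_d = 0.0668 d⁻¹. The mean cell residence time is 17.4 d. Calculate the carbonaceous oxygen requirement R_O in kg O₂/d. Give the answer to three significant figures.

Y_obs = Y / (1 + k_d θ_c) = 0.409 / (1 + 0.0668 × 17.4) = 0.409 / 2.162 = 0.1891.
Mass of BOD_L removed per day: Q(S₀ − S) = 8920 × 300.7 g/m³ = 2682 kg/d.
Net sludge production P_X = 0.1891 × 2682 = 507.3 kg VSS/d.
Carbonaceous O₂ demand = substrate oxidised − cell-mass equivalent = 2682 − 1.42 × 507.3 = 1962 kg O₂/d.

R_O ≈ 1960 kg O₂/d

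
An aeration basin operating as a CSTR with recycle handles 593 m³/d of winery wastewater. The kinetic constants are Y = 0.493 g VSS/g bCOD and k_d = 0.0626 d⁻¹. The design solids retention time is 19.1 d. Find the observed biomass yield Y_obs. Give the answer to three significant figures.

Y_obs ≈ 0.225 g VSS/g bCOD

Y_obs = Y / (1 + k_d θ_c) = 0.493 / (1 + 0.0626 × 19.1) = 0.493 / 2.196 = 0.2245.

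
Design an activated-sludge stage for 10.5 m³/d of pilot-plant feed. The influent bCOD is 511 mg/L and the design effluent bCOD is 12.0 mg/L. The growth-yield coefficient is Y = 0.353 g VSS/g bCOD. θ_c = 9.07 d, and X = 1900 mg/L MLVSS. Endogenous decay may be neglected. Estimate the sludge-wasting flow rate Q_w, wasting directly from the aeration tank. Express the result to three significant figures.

Q_w ≈ 0.973 m³/d

With k_d = 0 the design equation reduces to V = Y Q (S₀−S) θ_c / X = 0.353 × 10.5 × (511 − 12.0) × 9.07 / 1900 = 8.829 m³.
For wasting at MLVSS concentration, Q_w = V/θ_c = 8.829/9.07 = 0.9734 m³/d.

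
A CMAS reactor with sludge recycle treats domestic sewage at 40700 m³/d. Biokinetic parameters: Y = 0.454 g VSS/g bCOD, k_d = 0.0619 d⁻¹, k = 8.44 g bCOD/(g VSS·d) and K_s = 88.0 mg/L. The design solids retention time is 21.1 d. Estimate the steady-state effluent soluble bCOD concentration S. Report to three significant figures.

From the Monod/SRT balance for a CMAS, S = K_s·(1+k_d θ_c)/[θ_c·(Y k − k_d) − 1] = 88.0 × (1 + 0.0619 × 21.1) / [21.1 × (0.454 × 8.44 − 0.0619) − 1] = 202.9 / 78.54 = 2.584 mg/L.

S ≈ 2.58 mg/L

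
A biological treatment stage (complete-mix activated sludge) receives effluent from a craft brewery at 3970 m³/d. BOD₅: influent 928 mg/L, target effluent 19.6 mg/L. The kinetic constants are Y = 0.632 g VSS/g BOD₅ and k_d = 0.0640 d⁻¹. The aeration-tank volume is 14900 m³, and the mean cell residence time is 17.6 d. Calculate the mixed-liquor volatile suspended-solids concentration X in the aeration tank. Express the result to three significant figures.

From V·X·(1 + k_d·θ_c) = Y·Q·(S₀ − S)·θ_c: X = 0.632 × 3970 × (928 − 19.6) × 17.6 / [14900 × (1 + 0.0640 × 17.6)] = 1266 mg/L.

X ≈ 1270 mg/L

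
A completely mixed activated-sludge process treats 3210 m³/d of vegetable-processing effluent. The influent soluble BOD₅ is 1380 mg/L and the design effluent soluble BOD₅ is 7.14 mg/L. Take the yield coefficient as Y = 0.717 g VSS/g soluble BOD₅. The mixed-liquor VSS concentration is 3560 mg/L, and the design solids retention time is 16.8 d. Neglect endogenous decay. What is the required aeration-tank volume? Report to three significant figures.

V ≈ 14900 m³

Biomass mass balance (decay neglected): V·X = Y·Q·(S₀ − S)·θ_c, so V = 0.717 × 3210 × (1380 − 7.14) × 16.8 / 3560 = 14911 m³.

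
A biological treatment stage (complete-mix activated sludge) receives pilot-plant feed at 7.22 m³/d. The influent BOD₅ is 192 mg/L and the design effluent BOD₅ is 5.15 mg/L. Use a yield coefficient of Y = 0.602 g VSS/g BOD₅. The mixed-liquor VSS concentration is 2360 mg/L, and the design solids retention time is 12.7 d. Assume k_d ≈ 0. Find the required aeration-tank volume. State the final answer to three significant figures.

Biomass mass balance (decay neglected): V·X = Y·Q·(S₀ − S)·θ_c, so V = 0.602 × 7.22 × (192 − 5.15) × 12.7 / 2360 = 4.370 m³.

V ≈ 4.37 m³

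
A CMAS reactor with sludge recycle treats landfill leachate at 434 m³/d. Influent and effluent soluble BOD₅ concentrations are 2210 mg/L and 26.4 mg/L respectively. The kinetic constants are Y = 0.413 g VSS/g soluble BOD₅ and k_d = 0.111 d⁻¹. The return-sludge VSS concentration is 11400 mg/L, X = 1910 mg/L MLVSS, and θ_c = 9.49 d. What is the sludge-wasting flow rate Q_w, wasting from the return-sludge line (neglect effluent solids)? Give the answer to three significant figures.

From the SRT design equation V = Y Q (S₀−S) θ_c / [X (1 + k_d θ_c)] = 0.413 × 434 × (2210 − 26.4) × 9.49 / [1910 × (1 + 0.111 × 9.49)] = 3.71×10^6 / 3922 = 947.1 m³.
Wasting from the return line (neglecting effluent solids): Q_w = V·X / (θ_c·X_r) = 947.1 × 1910 / (9.49 × 11400) = 16.72 m³/d.

Q_w ≈ 16.7 m³/d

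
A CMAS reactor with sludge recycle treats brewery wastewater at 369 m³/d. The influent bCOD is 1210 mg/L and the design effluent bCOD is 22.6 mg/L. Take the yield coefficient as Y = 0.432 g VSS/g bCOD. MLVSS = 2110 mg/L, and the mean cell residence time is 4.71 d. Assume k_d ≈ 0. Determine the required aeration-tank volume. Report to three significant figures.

V ≈ 423 m³

V·X = Y·Q·ΔS·θ_c gives V = 0.432 × 369 × (1210 − 22.6) × 4.71 / 2110 = 422.5 m³.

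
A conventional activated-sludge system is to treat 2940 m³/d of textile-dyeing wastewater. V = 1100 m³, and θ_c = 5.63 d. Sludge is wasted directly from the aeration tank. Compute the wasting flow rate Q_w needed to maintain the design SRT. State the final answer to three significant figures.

Q_w ≈ 195 m³/d

For wasting at MLVSS concentration, Q_w = V/θ_c = 1100/5.63 = 195.4 m³/d.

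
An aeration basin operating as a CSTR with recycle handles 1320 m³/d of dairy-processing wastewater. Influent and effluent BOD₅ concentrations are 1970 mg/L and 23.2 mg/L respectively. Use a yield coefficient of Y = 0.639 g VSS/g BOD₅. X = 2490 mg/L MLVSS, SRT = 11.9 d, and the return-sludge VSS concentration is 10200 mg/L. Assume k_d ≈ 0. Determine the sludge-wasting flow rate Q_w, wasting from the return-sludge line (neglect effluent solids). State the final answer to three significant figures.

Biomass mass balance (decay neglected): V·X = Y·Q·(S₀ − S)·θ_c, so V = 0.639 × 1320 × (1970 − 23.2) × 11.9 / 2490 = 7848 m³.
Wasting from the return line (neglecting effluent solids): Q_w = V·X / (θ_c·X_r) = 7848 × 2490 / (11.9 × 10200) = 161.0 m³/d.

Q_w ≈ 161 m³/d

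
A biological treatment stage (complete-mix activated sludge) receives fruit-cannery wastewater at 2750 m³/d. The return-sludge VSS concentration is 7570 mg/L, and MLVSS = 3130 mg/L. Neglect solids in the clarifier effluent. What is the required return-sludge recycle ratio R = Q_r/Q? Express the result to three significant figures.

R ≈ 0.705

Mass balance around the secondary clarifier (neglecting effluent solids): R = X / (X_r − X) = 3130 / (7570 − 3130) = 0.7050.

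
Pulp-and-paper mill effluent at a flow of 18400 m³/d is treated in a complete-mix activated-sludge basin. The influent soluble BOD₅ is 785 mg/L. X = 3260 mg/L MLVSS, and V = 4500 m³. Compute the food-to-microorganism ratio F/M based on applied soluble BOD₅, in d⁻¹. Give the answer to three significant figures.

F/M = Q·S₀ / (V·X) = 18400 × 785 / (4500 × 3260) = 0.9846 g soluble BOD₅·(g VSS·d)⁻¹.

F/M ≈ 0.985 d⁻¹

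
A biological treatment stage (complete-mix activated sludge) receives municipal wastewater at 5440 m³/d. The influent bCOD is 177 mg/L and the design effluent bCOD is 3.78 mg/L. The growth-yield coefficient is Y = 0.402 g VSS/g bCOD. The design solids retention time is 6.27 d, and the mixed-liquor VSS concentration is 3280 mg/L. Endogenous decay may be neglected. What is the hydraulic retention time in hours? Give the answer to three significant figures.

τ ≈ 3.19 h

V·X = Y·Q·ΔS·θ_c gives V = 0.402 × 5440 × (177 − 3.78) × 6.27 / 3280 = 724.1 m³.
HRT = V/Q = 724.1 m³ / 5440 m³·d⁻¹ = 0.1331 d × 24 = 3.195 h.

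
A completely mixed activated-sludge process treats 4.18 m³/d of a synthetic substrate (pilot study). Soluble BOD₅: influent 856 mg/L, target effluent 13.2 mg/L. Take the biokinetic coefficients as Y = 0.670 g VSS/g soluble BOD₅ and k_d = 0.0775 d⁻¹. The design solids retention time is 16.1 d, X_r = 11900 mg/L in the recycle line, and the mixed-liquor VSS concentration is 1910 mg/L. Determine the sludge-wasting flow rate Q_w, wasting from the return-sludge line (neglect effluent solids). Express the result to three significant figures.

Q_w ≈ 0.0882 m³/d

Rearranging the biomass balance for a CMAS with decay, V = Y·Q·ΔS·θ_c / [X·(1+k_d θ_c)] = 0.670 × 4.18 × (856 − 13.2) × 16.1 / [1910 × (1 + 0.0775 × 16.1)] = 3.8×10^4 / 4293 = 8.852 m³.
θ_c = V·X/(Q_w·X_r) when wasting from the recycle, so Q_w = V·X/(θ_c·X_r) = 8.852 × 1910 / (16.1 × 11900) = 0.08824 m³/d.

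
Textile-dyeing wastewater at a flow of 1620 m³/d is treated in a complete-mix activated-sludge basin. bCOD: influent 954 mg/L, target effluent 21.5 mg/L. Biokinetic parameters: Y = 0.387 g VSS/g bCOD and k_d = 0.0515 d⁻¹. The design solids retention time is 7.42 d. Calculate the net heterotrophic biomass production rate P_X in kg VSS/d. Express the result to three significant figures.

Observed yield with endogenous decay: Y_obs = Y / (1 + k_d·θ_c) = 0.387 / (1 + 0.0515 × 7.42) = 0.387 / 1.382 = 0.2800 g VSS/g bCOD.
Substrate removed = Q·(S₀ − S) = 1620 m³/d × (954 − 21.5) g/m³ = 1.51×10^6 g/d = 1511 kg/d.
P_X = Y_obs · Q(S₀ − S) = 0.2800 × 1511 = 423.0 kg VSS/d.

P_X ≈ 423 kg VSS/d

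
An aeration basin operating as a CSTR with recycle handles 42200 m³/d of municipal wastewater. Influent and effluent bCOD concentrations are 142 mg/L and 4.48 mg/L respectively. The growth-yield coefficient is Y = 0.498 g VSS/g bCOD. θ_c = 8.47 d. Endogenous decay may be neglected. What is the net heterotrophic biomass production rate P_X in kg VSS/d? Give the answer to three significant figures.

Since k_d ≈ 0, Y_obs = Y = 0.498 g VSS/g bCOD.
Mass of bCOD removed per day: Q(S₀ − S) = 42200 × 137.5 g/m³ = 5803 kg/d.
P_X = Y_obs · Q(S₀ − S) = 0.4980 × 5803 = 2890 kg VSS/d.

P_X ≈ 2890 kg VSS/d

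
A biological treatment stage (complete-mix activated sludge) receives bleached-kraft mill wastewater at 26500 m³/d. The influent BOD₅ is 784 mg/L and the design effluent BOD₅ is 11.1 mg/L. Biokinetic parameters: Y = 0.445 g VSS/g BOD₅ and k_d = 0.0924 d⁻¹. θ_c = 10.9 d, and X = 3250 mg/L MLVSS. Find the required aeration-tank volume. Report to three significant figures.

Rearranging the biomass balance for a CMAS with decay, V = Y·Q·ΔS·θ_c / [X·(1+k_d θ_c)] = 0.445 × 26500 × (784 − 11.1) × 10.9 / [3250 × (1 + 0.0924 × 10.9)] = 9.93×10^7 / 6523 = 15230 m³.

V ≈ 15200 m³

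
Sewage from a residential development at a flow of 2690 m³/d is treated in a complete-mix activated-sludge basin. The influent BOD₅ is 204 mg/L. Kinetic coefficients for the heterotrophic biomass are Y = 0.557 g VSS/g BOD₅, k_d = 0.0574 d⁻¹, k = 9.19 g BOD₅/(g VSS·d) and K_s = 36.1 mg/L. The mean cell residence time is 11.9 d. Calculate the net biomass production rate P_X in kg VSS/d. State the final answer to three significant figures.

P_X ≈ 181 kg VSS/d

Effluent substrate depends only on kinetics and SRT: S = K_s(1 + k_d θ_c) / [θ_c(Yk − k_d) − 1] = 36.1 × (1 + 0.0574 × 11.9) / [11.9 × (0.557 × 9.19 − 0.0574) − 1] = 60.76 / 59.23 = 1.026 mg/L.
Observed yield with endogenous decay: Y_obs = Y / (1 + k_d·θ_c) = 0.557 / (1 + 0.0574 × 11.9) = 0.557 / 1.683 = 0.3309 g VSS/g BOD₅.
Q·(S₀ − S) = 2690 × (204 − 1.03) × 10⁻³ = 546.0 kg/d removed.
P_X = Y_obs · Q(S₀ − S) = 0.3309 × 546.0 = 180.7 kg VSS/d.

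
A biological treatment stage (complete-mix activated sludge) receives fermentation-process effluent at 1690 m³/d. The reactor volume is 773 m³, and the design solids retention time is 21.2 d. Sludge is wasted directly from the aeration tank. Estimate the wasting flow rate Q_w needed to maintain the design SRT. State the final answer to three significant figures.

With mixed-liquor wasting, θ_c = V/Q_w, so Q_w = V/θ_c = 773.0/21.2 = 36.46 m³/d.

Q_w ≈ 36.5 m³/d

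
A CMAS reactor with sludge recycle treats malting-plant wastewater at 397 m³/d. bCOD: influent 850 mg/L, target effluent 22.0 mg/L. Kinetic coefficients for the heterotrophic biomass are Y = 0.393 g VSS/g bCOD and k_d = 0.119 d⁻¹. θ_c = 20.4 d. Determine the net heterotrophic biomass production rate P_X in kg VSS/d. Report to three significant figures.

P_X ≈ 37.7 kg VSS/d

Observed yield with endogenous decay: Y_obs = Y / (1 + k_d·θ_c) = 0.393 / (1 + 0.119 × 20.4) = 0.393 / 3.428 = 0.1147 g VSS/g bCOD.
Mass of bCOD removed per day: Q(S₀ − S) = 397 × 828.0 g/m³ = 328.7 kg/d.
Biomass produced: P_X = Y_obs·Q·ΔS = 0.1147 × 328.7 ≈ 37.69 kg VSS/d.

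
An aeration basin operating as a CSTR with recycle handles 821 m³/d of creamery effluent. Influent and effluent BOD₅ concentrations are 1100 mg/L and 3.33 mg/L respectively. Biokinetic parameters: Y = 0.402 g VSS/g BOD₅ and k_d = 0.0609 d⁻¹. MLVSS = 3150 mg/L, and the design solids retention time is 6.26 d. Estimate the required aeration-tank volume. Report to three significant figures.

From the SRT design equation V = Y Q (S₀−S) θ_c / [X (1 + k_d θ_c)] = 0.402 × 821 × (1100 − 3.33) × 6.26 / [3150 × (1 + 0.0609 × 6.26)] = 2.27×10^6 / 4351 = 520.8 m³.

V ≈ 521 m³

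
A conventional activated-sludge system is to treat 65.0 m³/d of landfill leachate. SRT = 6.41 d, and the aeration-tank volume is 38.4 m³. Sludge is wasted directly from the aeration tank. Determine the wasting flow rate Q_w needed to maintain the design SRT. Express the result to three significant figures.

Wasting from the aeration tank: Q_w = V / θ_c = 38.40 / 6.41 = 5.991 m³/d.

Q_w ≈ 5.99 m³/d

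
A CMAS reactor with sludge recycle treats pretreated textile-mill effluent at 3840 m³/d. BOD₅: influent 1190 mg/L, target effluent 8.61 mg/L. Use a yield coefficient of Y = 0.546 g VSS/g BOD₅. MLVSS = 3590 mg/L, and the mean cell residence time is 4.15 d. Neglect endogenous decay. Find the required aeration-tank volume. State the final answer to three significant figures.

V ≈ 2860 m³

V·X = Y·Q·ΔS·θ_c gives V = 0.546 × 3840 × (1190 − 8.61) × 4.15 / 3590 = 2863 m³.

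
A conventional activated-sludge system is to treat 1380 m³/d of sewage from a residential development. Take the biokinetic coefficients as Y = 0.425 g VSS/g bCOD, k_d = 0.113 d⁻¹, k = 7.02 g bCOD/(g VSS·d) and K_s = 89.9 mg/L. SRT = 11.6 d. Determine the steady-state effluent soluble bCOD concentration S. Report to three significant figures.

S ≈ 6.43 mg/L

From the Monod/SRT balance for a CMAS, S = K_s·(1+k_d θ_c)/[θ_c·(Y k − k_d) − 1] = 89.9 × (1 + 0.113 × 11.6) / [11.6 × (0.425 × 7.02 − 0.113) − 1] = 207.7 / 32.30 = 6.432 mg/L.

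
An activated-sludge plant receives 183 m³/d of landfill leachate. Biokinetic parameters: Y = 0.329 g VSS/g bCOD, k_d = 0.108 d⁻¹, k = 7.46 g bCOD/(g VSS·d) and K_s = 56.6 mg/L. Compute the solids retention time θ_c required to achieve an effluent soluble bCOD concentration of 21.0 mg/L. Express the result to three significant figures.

θ_c ≈ 1.80 d

Specific growth rate at S = 21.0 mg/L: μ = YkS/(K_s+S) = 0.329·7.46·21.0/(56.6+21.0) = 0.6642 d⁻¹.
Then 1/θ_c = μ − k_d = 0.6642 − 0.108 = 0.5562 d⁻¹, giving θ_c = 1.798 d.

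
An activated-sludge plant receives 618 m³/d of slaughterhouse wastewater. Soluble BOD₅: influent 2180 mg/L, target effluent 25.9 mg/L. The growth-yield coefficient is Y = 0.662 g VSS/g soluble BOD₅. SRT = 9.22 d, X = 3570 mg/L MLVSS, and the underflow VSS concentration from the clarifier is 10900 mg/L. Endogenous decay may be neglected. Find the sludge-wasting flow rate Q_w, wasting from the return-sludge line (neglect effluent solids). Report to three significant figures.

Q_w ≈ 80.9 m³/d

V·X = Y·Q·ΔS·θ_c gives V = 0.662 × 618 × (2180 − 25.9) × 9.22 / 3570 = 2276 m³.
Wasting from the return line (neglecting effluent solids): Q_w = V·X / (θ_c·X_r) = 2276 × 3570 / (9.22 × 10900) = 80.85 m³/d.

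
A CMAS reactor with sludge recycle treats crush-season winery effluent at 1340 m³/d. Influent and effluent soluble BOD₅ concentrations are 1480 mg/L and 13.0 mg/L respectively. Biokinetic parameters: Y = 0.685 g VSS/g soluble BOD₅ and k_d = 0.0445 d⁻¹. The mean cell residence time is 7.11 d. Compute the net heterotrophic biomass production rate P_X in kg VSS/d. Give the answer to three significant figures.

P_X ≈ 1020 kg VSS/d

Correct the yield for decay: Y_obs = Y/(1 + k_d θ_c) = 0.685 / (1 + 0.0445 × 7.11) = 0.685 / 1.316 = 0.5204.
ΔS = 1480 − 13.0 = 1467 mg/L, so the substrate removal rate is 1340 × 1467/1000 = 1966 kg soluble BOD₅/d.
So the net sludge growth is P_X = 0.5204 × 1966 = 1023 kg VSS/d.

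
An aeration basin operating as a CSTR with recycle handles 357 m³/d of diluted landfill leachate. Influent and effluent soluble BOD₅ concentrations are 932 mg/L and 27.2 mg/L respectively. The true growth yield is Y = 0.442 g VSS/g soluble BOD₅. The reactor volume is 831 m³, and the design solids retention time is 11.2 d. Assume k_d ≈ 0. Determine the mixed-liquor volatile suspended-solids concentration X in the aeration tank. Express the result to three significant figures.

X = Y·Q·ΔS·θ_c / V = 0.442 × 357 × (932 − 27.2) × 11.2 / 831 = 1924 mg/L.

X ≈ 1920 mg/L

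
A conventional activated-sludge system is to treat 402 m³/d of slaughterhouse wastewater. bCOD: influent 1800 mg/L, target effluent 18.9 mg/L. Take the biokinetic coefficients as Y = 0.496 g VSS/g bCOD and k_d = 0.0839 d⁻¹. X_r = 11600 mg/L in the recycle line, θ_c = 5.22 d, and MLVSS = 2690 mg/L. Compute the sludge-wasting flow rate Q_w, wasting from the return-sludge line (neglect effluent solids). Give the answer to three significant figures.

From the SRT design equation V = Y Q (S₀−S) θ_c / [X (1 + k_d θ_c)] = 0.496 × 402 × (1800 − 18.9) × 5.22 / [2690 × (1 + 0.0839 × 5.22)] = 1.85×10^6 / 3868 = 479.3 m³.
Wasting from the return line (neglecting effluent solids): Q_w = V·X / (θ_c·X_r) = 479.3 × 2690 / (5.22 × 11600) = 21.29 m³/d.

Q_w ≈ 21.3 m³/d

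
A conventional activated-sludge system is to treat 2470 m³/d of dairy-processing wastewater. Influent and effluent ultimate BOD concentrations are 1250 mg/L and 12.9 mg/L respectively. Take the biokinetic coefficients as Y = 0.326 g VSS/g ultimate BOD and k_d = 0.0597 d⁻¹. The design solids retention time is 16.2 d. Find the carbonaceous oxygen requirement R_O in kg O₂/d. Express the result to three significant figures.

Observed yield with endogenous decay: Y_obs = Y / (1 + k_d·θ_c) = 0.326 / (1 + 0.0597 × 16.2) = 0.326 / 1.967 = 0.1657 g VSS/g ultimate BOD.
Q·(S₀ − S) = 2470 × (1250 − 12.9) × 10⁻³ = 3056 kg/d removed.
Biomass synthesised: P_X = Y_obs × 3056 = 506.4 kg VSS/d.
R_O = Q·(S₀ − S) − 1.42·P_X = 3056 − 1.42 × 506.4 = 2337 kg O₂/d.

R_O ≈ 2340 kg O₂/d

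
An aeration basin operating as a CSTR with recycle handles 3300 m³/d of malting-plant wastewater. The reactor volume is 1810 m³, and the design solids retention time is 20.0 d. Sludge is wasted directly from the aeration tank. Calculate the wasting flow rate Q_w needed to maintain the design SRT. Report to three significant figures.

With mixed-liquor wasting, θ_c = V/Q_w, so Q_w = V/θ_c = 1810/20.0 = 90.50 m³/d.

Q_w ≈ 90.5 m³/d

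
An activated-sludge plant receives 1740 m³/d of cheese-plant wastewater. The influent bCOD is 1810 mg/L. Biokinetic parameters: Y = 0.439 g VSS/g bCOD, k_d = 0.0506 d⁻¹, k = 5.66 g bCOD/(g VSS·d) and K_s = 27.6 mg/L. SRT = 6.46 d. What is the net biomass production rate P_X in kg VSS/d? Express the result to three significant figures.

P_X ≈ 1040 kg VSS/d

For a completely mixed reactor with recycle the Lawrence–McCarty relation gives S = K_s·(1 + k_d·θ_c) / [θ_c·(Y·k − k_d) − 1] = 27.6 × (1 + 0.0506 × 6.46) / [6.46 × (0.439 × 5.66 − 0.0506) − 1] = 36.62 / 14.72 = 2.487 mg/L.
Y_obs = Y / (1 + k_d θ_c) = 0.439 / (1 + 0.0506 × 6.46) = 0.439 / 1.327 = 0.3309.
Substrate removed = Q·(S₀ − S) = 1740 m³/d × (1810 − 2.49) g/m³ = 3.15×10^6 g/d = 3145 kg/d.
So the net sludge growth is P_X = 0.3309 × 3145 = 1041 kg VSS/d.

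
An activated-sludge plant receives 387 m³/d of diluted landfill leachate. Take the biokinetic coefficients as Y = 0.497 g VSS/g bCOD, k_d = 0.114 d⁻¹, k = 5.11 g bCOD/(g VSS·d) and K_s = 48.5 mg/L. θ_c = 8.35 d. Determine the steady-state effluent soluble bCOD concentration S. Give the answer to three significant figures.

Effluent substrate depends only on kinetics and SRT: S = K_s(1 + k_d θ_c) / [θ_c(Yk − k_d) − 1] = 48.5 × (1 + 0.114 × 8.35) / [8.35 × (0.497 × 5.11 − 0.114) − 1] = 94.67 / 19.25 = 4.917 mg/L.

S ≈ 4.92 mg/L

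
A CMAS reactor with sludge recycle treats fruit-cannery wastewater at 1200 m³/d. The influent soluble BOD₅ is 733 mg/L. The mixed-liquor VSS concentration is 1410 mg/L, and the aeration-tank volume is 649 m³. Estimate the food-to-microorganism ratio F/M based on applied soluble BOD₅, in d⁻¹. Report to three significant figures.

F/M ≈ 0.961 d⁻¹

Food-to-microorganism ratio F/M = Q S₀ / (V X) = 1200 × 733 / (649.0 × 1410) = 0.9612 d⁻¹.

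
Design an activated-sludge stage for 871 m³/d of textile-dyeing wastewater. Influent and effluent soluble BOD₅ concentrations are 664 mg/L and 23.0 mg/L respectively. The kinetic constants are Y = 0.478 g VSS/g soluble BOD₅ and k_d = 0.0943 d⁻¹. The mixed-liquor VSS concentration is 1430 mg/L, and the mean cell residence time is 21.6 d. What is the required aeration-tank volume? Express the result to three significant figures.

Rearranging the biomass balance for a CMAS with decay, V = Y·Q·ΔS·θ_c / [X·(1+k_d θ_c)] = 0.478 × 871 × (664 − 23.0) × 21.6 / [1430 × (1 + 0.0943 × 21.6)] = 5.76×10^6 / 4343 = 1327 m³.

V ≈ 1330 m³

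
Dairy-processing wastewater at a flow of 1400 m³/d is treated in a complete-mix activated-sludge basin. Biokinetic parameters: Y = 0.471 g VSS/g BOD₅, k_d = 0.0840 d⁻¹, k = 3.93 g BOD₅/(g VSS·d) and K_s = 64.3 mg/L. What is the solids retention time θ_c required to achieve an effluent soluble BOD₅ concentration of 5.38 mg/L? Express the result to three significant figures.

θ_c ≈ 17.0 d

From 1/θ_c = Y·k·S/(K_s + S) − k_d: Y·k·S/(K_s+S) = 0.471 × 3.93 × 5.38 / (64.3 + 5.38) = 0.1429 d⁻¹.
θ_c = 1/(μ − k_d) = 1/(0.1429 − 0.0840) = 1/0.05892 = 16.97 d.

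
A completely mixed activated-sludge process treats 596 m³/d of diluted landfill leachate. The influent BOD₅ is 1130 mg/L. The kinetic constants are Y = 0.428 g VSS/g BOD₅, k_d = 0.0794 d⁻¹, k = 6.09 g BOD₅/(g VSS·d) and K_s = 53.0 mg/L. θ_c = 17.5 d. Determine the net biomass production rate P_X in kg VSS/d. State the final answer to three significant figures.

P_X ≈ 120 kg VSS/d

For a completely mixed reactor with recycle the Lawrence–McCarty relation gives S = K_s·(1 + k_d·θ_c) / [θ_c·(Y·k − k_d) − 1] = 53.0 × (1 + 0.0794 × 17.5) / [17.5 × (0.428 × 6.09 − 0.0794) − 1] = 126.6 / 43.22 = 2.930 mg/L.
Y_obs = Y / (1 + k_d θ_c) = 0.428 / (1 + 0.0794 × 17.5) = 0.428 / 2.389 = 0.1791.
Mass of BOD₅ removed per day: Q(S₀ − S) = 596 × 1127 g/m³ = 671.7 kg/d.
Net biomass production P_X = Y_obs × Q·(S₀ − S) = 0.1791 × 671.7 = 120.3 kg VSS/d.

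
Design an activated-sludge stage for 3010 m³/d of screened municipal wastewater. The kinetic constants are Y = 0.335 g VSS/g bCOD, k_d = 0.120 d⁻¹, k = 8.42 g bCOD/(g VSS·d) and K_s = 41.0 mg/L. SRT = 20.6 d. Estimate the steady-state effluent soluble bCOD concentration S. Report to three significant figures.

S ≈ 2.61 mg/L

From the Monod/SRT balance for a CMAS, S = K_s·(1+k_d θ_c)/[θ_c·(Y k − k_d) − 1] = 41.0 × (1 + 0.120 × 20.6) / [20.6 × (0.335 × 8.42 − 0.120) − 1] = 142.4 / 54.63 = 2.606 mg/L.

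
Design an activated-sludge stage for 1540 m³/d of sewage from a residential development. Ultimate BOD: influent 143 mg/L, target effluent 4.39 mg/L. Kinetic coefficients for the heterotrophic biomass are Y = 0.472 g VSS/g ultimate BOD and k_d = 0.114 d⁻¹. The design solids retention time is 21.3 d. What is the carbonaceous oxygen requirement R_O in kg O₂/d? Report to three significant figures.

R_O ≈ 172 kg O₂/d

The observed yield is Y_obs = Y/(1 + k_d·θ_c) = 0.472 / (1 + 0.114 × 21.3) = 0.472 / 3.428 = 0.1377 g VSS per g ultimate BOD removed.
ΔS = 143 − 4.39 = 138.6 mg/L, so the substrate removal rate is 1540 × 138.6/1000 = 213.5 kg ultimate BOD/d.
Biomass synthesised: P_X = Y_obs × 213.5 = 29.39 kg VSS/d.
R_O = Q·ΔS − 1.42 P_X = 213.5 − 41.73 = 171.7 kg O₂/d.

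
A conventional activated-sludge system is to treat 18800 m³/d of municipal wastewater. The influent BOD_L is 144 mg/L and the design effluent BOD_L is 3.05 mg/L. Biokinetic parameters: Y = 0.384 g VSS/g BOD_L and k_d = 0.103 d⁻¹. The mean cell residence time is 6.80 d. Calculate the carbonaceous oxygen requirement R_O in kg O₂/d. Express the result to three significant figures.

Observed yield with endogenous decay: Y_obs = Y / (1 + k_d·θ_c) = 0.384 / (1 + 0.103 × 6.80) = 0.384 / 1.700 = 0.2258 g VSS/g BOD_L.
Q·(S₀ − S) = 18800 × (144 − 3.05) × 10⁻³ = 2650 kg/d removed.
Biomass synthesised: P_X = Y_obs × 2650 = 598.4 kg VSS/d.
R_O = Q·ΔS − 1.42 P_X = 2650 − 849.8 = 1800 kg O₂/d.

R_O ≈ 1800 kg O₂/d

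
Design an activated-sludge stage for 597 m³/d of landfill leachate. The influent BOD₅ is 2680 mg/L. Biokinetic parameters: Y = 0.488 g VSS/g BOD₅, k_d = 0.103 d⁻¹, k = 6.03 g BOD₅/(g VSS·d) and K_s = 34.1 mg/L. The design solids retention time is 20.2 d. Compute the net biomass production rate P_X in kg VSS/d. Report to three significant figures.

From the Monod/SRT balance for a CMAS, S = K_s·(1+k_d θ_c)/[θ_c·(Y k − k_d) − 1] = 34.1 × (1 + 0.103 × 20.2) / [20.2 × (0.488 × 6.03 − 0.103) − 1] = 105.0 / 56.36 = 1.864 mg/L.
Y_obs = Y / (1 + k_d θ_c) = 0.488 / (1 + 0.103 × 20.2) = 0.488 / 3.081 = 0.1584.
Substrate removed = Q·(S₀ − S) = 597 m³/d × (2680 − 1.86) g/m³ = 1.6×10^6 g/d = 1599 kg/d.
P_X = Y_obs · Q(S₀ − S) = 0.1584 × 1599 = 253.3 kg VSS/d.

P_X ≈ 253 kg VSS/d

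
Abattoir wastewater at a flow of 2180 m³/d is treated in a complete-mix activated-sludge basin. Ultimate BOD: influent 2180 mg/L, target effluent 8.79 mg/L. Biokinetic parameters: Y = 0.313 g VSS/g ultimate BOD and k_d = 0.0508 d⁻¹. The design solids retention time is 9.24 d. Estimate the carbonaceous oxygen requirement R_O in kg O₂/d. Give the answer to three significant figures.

Correct the yield for decay: Y_obs = Y/(1 + k_d θ_c) = 0.313 / (1 + 0.0508 × 9.24) = 0.313 / 1.469 = 0.2130.
ΔS = 2180 − 8.79 = 2171 mg/L, so the substrate removal rate is 2180 × 2171/1000 = 4733 kg ultimate BOD/d.
Net sludge production P_X = 0.2130 × 4733 = 1008 kg VSS/d.
R_O = Q·(S₀ − S) − 1.42·P_X = 4733 − 1.42 × 1008 = 3302 kg O₂/d.

R_O ≈ 3300 kg O₂/d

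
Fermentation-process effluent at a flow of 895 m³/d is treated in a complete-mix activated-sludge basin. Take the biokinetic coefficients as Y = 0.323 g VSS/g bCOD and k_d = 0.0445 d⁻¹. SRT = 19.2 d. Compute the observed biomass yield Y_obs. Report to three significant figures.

Y_obs ≈ 0.174 g VSS/g bCOD

Y_obs = Y / (1 + k_d θ_c) = 0.323 / (1 + 0.0445 × 19.2) = 0.323 / 1.854 = 0.1742.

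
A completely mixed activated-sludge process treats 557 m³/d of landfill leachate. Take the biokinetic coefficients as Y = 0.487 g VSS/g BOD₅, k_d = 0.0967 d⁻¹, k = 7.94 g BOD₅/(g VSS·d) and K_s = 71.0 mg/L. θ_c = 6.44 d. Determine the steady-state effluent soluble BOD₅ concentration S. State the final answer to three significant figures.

S ≈ 4.95 mg/L

From the Monod/SRT balance for a CMAS, S = K_s·(1+k_d θ_c)/[θ_c·(Y k − k_d) − 1] = 71.0 × (1 + 0.0967 × 6.44) / [6.44 × (0.487 × 7.94 − 0.0967) − 1] = 115.2 / 23.28 = 4.949 mg/L.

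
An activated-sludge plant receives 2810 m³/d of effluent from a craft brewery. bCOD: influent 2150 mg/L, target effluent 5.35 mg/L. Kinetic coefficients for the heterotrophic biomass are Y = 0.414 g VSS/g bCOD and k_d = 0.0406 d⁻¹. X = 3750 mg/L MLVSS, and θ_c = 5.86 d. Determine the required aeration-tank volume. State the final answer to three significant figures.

Steady-state biomass mass balance: V·X·(1 + k_d·θ_c) = Y·Q·(S₀ − S)·θ_c, so V = 0.414 × 2810 × (2150 − 5.35) × 5.86 / [3750 × (1 + 0.0406 × 5.86)] = 1.46×10^7 / 4642 = 3149 m³.

V ≈ 3150 m³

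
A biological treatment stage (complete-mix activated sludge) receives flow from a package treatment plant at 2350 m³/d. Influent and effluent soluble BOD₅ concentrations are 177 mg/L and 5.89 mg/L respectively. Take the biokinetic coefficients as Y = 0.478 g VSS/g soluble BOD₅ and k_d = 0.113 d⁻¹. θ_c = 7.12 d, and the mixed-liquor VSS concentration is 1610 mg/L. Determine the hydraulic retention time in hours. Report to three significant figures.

Steady-state biomass mass balance: V·X·(1 + k_d·θ_c) = Y·Q·(S₀ − S)·θ_c, so V = 0.478 × 2350 × (177 − 5.89) × 7.12 / [1610 × (1 + 0.113 × 7.12)] = 1.37×10^6 / 2905 = 471.0 m³.
Hydraulic retention time τ = V/Q = 471.0 / 2350 = 0.2004 d = 4.811 h.

τ ≈ 4.81 h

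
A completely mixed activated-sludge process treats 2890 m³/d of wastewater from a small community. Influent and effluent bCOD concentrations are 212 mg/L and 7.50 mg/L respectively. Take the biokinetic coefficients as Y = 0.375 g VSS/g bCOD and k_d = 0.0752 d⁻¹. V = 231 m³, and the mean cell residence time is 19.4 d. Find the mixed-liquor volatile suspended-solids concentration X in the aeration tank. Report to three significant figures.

Solving the biomass balance for X: X = Y Q (S₀−S) θ_c / [V (1+k_d θ_c)] = 0.375 × 2890 × (212 − 7.50) × 19.4 / [231 × (1 + 0.0752 × 19.4)] = 7570 mg/L.

X ≈ 7570 mg/L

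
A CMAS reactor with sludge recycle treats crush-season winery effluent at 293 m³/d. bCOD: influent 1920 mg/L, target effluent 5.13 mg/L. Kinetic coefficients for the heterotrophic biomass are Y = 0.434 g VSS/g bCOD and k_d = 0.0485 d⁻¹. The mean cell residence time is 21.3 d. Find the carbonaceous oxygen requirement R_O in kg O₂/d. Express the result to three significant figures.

Y_obs = Y / (1 + k_d θ_c) = 0.434 / (1 + 0.0485 × 21.3) = 0.434 / 2.033 = 0.2135.
Mass of bCOD removed per day: Q(S₀ − S) = 293 × 1915 g/m³ = 561.1 kg/d.
Net sludge production P_X = 0.2135 × 561.1 = 119.8 kg VSS/d.
R_O = Q·ΔS − 1.42 P_X = 561.1 − 170.1 = 391.0 kg O₂/d.

R_O ≈ 391 kg O₂/d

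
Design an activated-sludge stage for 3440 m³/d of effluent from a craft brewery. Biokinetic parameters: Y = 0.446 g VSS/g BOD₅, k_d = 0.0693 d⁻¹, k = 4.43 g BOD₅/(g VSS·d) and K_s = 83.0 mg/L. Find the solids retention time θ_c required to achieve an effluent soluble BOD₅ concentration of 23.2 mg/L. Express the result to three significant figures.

Specific growth rate at S = 23.2 mg/L: μ = YkS/(K_s+S) = 0.446·4.43·23.2/(83.0+23.2) = 0.4316 d⁻¹.
θ_c = 1/(μ − k_d) = 1/(0.4316 − 0.0693) = 1/0.3623 = 2.760 d.

θ_c ≈ 2.76 d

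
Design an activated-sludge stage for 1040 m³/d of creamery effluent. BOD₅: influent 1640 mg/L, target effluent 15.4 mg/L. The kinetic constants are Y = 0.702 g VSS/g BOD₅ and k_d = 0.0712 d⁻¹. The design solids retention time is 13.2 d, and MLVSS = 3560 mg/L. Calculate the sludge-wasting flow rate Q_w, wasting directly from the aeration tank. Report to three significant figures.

From the SRT design equation V = Y Q (S₀−S) θ_c / [X (1 + k_d θ_c)] = 0.702 × 1040 × (1640 − 15.4) × 13.2 / [3560 × (1 + 0.0712 × 13.2)] = 1.57×10^7 / 6906 = 2267 m³.
For wasting at MLVSS concentration, Q_w = V/θ_c = 2267/13.2 = 171.8 m³/d.

Q_w ≈ 172 m³/d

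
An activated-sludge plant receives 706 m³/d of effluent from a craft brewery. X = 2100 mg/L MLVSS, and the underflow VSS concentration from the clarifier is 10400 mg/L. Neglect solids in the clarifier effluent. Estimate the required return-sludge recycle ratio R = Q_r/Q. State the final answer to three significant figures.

R ≈ 0.253

Mass balance around the secondary clarifier (neglecting effluent solids): R = X / (X_r − X) = 2100 / (10400 − 2100) = 0.2530.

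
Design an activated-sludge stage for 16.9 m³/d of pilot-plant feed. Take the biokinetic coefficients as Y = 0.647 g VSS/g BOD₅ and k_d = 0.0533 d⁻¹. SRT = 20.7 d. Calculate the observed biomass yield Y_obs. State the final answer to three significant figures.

Y_obs ≈ 0.308 g VSS/g BOD₅

Observed yield with endogenous decay: Y_obs = Y / (1 + k_d·θ_c) = 0.647 / (1 + 0.0533 × 20.7) = 0.647 / 2.103 = 0.3076 g VSS/g BOD₅.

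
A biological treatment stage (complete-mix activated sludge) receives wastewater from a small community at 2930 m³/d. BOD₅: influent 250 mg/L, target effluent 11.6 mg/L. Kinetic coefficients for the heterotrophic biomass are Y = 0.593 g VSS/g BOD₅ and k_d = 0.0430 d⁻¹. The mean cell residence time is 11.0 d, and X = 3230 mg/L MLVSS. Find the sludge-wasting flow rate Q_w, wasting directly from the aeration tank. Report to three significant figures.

Rearranging the biomass balance for a CMAS with decay, V = Y·Q·ΔS·θ_c / [X·(1+k_d θ_c)] = 0.593 × 2930 × (250 − 11.6) × 11.0 / [3230 × (1 + 0.0430 × 11.0)] = 4.56×10^6 / 4758 = 957.7 m³.
With mixed-liquor wasting, θ_c = V/Q_w, so Q_w = V/θ_c = 957.7/11.0 = 87.06 m³/d.

Q_w ≈ 87.1 m³/d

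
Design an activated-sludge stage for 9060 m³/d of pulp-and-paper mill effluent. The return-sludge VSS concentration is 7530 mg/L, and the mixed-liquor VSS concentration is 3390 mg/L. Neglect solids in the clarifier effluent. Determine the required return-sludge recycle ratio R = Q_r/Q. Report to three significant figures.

R ≈ 0.819

Solids balance on the clarifier gives (1+R)X = R·X_r, so R = X/(X_r − X) = 3390 / (7530 − 3390) = 0.8188.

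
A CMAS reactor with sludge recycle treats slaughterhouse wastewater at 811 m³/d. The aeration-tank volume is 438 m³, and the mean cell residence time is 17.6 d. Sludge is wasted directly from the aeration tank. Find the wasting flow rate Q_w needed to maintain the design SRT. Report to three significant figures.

Q_w ≈ 24.9 m³/d

With mixed-liquor wasting, θ_c = V/Q_w, so Q_w = V/θ_c = 438.0/17.6 = 24.89 m³/d.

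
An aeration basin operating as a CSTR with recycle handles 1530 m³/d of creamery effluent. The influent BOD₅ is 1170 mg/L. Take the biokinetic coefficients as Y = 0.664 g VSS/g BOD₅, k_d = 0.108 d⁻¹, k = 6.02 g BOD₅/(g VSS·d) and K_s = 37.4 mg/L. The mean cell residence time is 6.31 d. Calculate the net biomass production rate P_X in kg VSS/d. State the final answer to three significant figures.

Effluent substrate depends only on kinetics and SRT: S = K_s(1 + k_d θ_c) / [θ_c(Yk − k_d) − 1] = 37.4 × (1 + 0.108 × 6.31) / [6.31 × (0.664 × 6.02 − 0.108) − 1] = 62.89 / 23.54 = 2.671 mg/L.
Observed yield with endogenous decay: Y_obs = Y / (1 + k_d·θ_c) = 0.664 / (1 + 0.108 × 6.31) = 0.664 / 1.681 = 0.3949 g VSS/g BOD₅.
ΔS = 1170 − 2.67 = 1167 mg/L, so the substrate removal rate is 1530 × 1167/1000 = 1786 kg BOD₅/d.
Biomass produced: P_X = Y_obs·Q·ΔS = 0.3949 × 1786 ≈ 705.3 kg VSS/d.

P_X ≈ 705 kg VSS/d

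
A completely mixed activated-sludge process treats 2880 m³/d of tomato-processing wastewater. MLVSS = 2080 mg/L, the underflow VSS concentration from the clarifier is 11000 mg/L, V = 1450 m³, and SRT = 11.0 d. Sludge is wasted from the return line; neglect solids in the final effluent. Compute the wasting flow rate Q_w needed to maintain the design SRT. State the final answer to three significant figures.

Q_w ≈ 24.9 m³/d

Q_w = (V·X)/(θ_c X_r) = 1450 × 2080 / (11.0 × 11000) = 24.93 m³/d.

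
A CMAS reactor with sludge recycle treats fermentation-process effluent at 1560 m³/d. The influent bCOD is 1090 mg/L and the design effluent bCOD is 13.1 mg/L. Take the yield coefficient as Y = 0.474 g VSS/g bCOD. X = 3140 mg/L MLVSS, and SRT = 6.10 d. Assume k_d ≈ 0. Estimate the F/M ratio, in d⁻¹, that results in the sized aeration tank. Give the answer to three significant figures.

F/M ≈ 0.350 d⁻¹

Biomass mass balance (decay neglected): V·X = Y·Q·(S₀ − S)·θ_c, so V = 0.474 × 1560 × (1090 − 13.1) × 6.10 / 3140 = 1547 m³.
Food-to-microorganism ratio F/M = Q S₀ / (V X) = 1560 × 1090 / (1547 × 3140) = 0.3501 d⁻¹.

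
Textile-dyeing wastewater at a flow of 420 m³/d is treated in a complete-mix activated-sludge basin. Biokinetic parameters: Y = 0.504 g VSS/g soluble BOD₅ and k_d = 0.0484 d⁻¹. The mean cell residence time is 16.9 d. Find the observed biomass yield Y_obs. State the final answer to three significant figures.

Y_obs ≈ 0.277 g VSS/g soluble BOD₅

The observed yield is Y_obs = Y/(1 + k_d·θ_c) = 0.504 / (1 + 0.0484 × 16.9) = 0.504 / 1.818 = 0.2772 g VSS per g soluble BOD₅ removed.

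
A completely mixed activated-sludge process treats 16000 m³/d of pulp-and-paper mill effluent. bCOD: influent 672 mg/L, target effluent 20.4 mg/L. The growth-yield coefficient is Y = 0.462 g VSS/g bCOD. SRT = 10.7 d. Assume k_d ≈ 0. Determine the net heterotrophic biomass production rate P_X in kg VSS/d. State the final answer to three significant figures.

P_X ≈ 4820 kg VSS/d

With endogenous decay neglected, the observed yield equals the true yield: Y_obs = Y = 0.462 g VSS/g bCOD.
Q·(S₀ − S) = 16000 × (672 − 20.4) × 10⁻³ = 10426 kg/d removed.
So the net sludge growth is P_X = 0.4620 × 10426 = 4817 kg VSS/d.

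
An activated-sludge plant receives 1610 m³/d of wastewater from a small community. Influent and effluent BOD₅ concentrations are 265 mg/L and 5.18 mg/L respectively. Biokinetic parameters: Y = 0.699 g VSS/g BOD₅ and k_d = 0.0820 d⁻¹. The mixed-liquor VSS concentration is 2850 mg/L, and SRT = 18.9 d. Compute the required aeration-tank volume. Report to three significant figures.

Rearranging the biomass balance for a CMAS with decay, V = Y·Q·ΔS·θ_c / [X·(1+k_d θ_c)] = 0.699 × 1610 × (265 − 5.18) × 18.9 / [2850 × (1 + 0.0820 × 18.9)] = 5.53×10^6 / 7267 = 760.5 m³.

V ≈ 760 m³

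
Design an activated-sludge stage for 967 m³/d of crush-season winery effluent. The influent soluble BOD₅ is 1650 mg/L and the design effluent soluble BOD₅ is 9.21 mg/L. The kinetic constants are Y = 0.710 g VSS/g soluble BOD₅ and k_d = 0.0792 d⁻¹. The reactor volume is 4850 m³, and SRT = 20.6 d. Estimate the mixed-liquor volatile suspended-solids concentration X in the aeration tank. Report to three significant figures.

From V·X·(1 + k_d·θ_c) = Y·Q·(S₀ − S)·θ_c: X = 0.710 × 967 × (1650 − 9.21) × 20.6 / [4850 × (1 + 0.0792 × 20.6)] = 1818 mg/L.

X ≈ 1820 mg/L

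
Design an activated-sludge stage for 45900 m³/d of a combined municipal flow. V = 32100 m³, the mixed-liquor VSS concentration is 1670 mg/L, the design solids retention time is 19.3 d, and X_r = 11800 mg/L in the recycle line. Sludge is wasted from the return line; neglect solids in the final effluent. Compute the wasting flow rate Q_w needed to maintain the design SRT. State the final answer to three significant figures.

Wasting from the return line (neglecting effluent solids): Q_w = V·X / (θ_c·X_r) = 32100 × 1670 / (19.3 × 11800) = 235.4 m³/d.

Q_w ≈ 235 m³/d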